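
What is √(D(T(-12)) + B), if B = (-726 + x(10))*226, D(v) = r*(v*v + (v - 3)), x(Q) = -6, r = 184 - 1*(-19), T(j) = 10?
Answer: I*√143711 ≈ 379.09*I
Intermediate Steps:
r = 203 (r = 184 + 19 = 203)
D(v) = -609 + 203*v + 203*v² (D(v) = 203*(v*v + (v - 3)) = 203*(v² + (-3 + v)) = 203*(-3 + v + v²) = -609 + 203*v + 203*v²)
B = -165432 (B = (-726 - 6)*226 = -732*226 = -165432)
√(D(T(-12)) + B) = √((-609 + 203*10 + 203*10²) - 165432) = √((-609 + 2030 + 203*100) - 165432) = √((-609 + 2030 + 20300) - 165432) = √(21721 - 165432) = √(-143711) = I*√143711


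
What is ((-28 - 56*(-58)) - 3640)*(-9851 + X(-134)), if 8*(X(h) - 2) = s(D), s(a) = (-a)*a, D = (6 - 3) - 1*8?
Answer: 8275785/2 ≈ 4.1379e+6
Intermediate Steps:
D = -5 (D = 3 - 8 = -5)
s(a) = -a²
X(h) = -9/8 (X(h) = 2 + (-1*(-5)²)/8 = 2 + (-1*25)/8 = 2 + (⅛)*(-25) = 2 - 25/8 = -9/8)
((-28 - 56*(-58)) - 3640)*(-9851 + X(-134)) = ((-28 - 56*(-58)) - 3640)*(-9851 - 9/8) = ((-28 + 3248) - 3640)*(-78817/8) = (3220 - 3640)*(-78817/8) = -420*(-78817/8) = 8275785/2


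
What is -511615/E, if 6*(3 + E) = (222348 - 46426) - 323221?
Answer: 3069690/147317 ≈ 20.837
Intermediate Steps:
E = -147317/6 (E = -3 + ((222348 - 46426) - 323221)/6 = -3 + (175922 - 323221)/6 = -3 + (1/6)*(-147299) = -3 - 147299/6 = -147317/6 ≈ -24553.)
-511615/E = -511615/(-147317/6) = -511615*(-6/147317) = 3069690/147317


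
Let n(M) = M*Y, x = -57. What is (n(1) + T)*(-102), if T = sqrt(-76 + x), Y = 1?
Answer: -102 - 102*I*sqrt(133) ≈ -102.0 - 1176.3*I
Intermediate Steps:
T = I*sqrt(133) (T = sqrt(-76 - 57) = sqrt(-133) = I*sqrt(133) ≈ 11.533*I)
n(M) = M (n(M) = M*1 = M)
(n(1) + T)*(-102) = (1 + I*sqrt(133))*(-102) = -102 - 102*I*sqrt(133)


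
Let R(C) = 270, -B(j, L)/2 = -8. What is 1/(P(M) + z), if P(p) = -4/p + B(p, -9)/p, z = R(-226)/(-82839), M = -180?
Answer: -414195/28963 ≈ -14.301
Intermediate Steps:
B(j, L) = 16 (B(j, L) = -2*(-8) = 16)
z = -90/27613 (z = 270/(-82839) = 270*(-1/82839) = -90/27613 ≈ -0.0032593)
P(p) = 12/p (P(p) = -4/p + 16/p = 12/p)
1/(P(M) + z) = 1/(12/(-180) - 90/27613) = 1/(12*(-1/180) - 90/27613) = 1/(-1/15 - 90/27613) = 1/(-28963/414195) = -414195/28963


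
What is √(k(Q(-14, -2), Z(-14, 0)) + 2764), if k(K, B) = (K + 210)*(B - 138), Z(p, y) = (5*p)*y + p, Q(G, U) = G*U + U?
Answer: 2*I*√8277 ≈ 181.96*I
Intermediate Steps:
Q(G, U) = U + G*U
Z(p, y) = p + 5*p*y (Z(p, y) = 5*p*y + p = p + 5*p*y)
k(K, B) = (-138 + B)*(210 + K) (k(K, B) = (210 + K)*(-138 + B) = (-138 + B)*(210 + K))
√(k(Q(-14, -2), Z(-14, 0)) + 2764) = √((-28980 - (-276)*(1 - 14) + 210*(-14*(1 + 5*0)) + (-14*(1 + 5*0))*(-2*(1 - 14))) + 2764) = √((-28980 - (-276)*(-13) + 210*(-14*(1 + 0)) + (-14*(1 + 0))*(-2*(-13))) + 2764) = √((-28980 - 138*26 + 210*(-14*1) - 14*1*26) + 2764) = √((-28980 - 3588 + 210*(-14) - 14*26) + 2764) = √((-28980 - 3588 - 2940 - 364) + 2764) = √(-35872 + 2764) = √(-33108) = 2*I*√8277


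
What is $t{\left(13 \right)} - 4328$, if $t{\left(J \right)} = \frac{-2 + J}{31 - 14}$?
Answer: $- \frac{73565}{17} \approx -4327.4$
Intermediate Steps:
$t{\left(J \right)} = - \frac{2}{17} + \frac{J}{17}$ ($t{\left(J \right)} = \frac{-2 + J}{17} = \left(-2 + J\right) \frac{1}{17} = - \frac{2}{17} + \frac{J}{17}$)
$t{\left(13 \right)} - 4328 = \left(- \frac{2}{17} + \frac{1}{17} \cdot 13\right) - 4328 = \left(- \frac{2}{17} + \frac{13}{17}\right) - 4328 = \frac{11}{17} - 4328 = - \frac{73565}{17}$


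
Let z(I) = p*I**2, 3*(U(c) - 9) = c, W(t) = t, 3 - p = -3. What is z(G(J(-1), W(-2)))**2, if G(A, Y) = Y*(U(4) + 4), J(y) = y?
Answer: 218803264/9 ≈ 2.4311e+7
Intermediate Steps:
p = 6 (p = 3 - 1*(-3) = 3 + 3 = 6)
U(c) = 9 + c/3
G(A, Y) = 43*Y/3 (G(A, Y) = Y*((9 + (1/3)*4) + 4) = Y*((9 + 4/3) + 4) = Y*(31/3 + 4) = Y*(43/3) = 43*Y/3)
z(I) = 6*I**2
z(G(J(-1), W(-2)))**2 = (6*((43/3)*(-2))**2)**2 = (6*(-86/3)**2)**2 = (6*(7396/9))**2 = (14792/3)**2 = 218803264/9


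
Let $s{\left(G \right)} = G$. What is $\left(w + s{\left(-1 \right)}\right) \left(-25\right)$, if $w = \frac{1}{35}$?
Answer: $\frac{170}{7} \approx 24.286$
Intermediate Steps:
$w = \frac{1}{35} \approx 0.028571$
$\left(w + s{\left(-1 \right)}\right) \left(-25\right) = \left(\frac{1}{35} - 1\right) \left(-25\right) = \left(- \frac{34}{35}\right) \left(-25\right) = \frac{170}{7}$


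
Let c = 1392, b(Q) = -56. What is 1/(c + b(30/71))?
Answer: 1/1336 ≈ 0.00074850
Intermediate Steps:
1/(c + b(30/71)) = 1/(1392 - 56) = 1/1336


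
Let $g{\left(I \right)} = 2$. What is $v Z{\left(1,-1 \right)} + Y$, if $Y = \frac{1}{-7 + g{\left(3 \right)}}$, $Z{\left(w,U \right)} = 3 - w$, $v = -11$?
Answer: $- \frac{111}{5} \approx -22.2$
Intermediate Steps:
$Y = - \frac{1}{5}$ ($Y = \frac{1}{-7 + 2} = \frac{1}{-5} = - \frac{1}{5} \approx -0.2$)
$v Z{\left(1,-1 \right)} + Y = - 11 \left(3 - 1\right) - \frac{1}{5} = \left(-11\right) 2 - \frac{1}{5} = -22 - \frac{1}{5} = - \frac{111}{5}$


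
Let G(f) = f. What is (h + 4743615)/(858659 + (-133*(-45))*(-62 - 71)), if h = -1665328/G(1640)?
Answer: 972232909/12844070 ≈ 75.695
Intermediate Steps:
h = -208166/205 (h = -1665328/1640 = -1665328*1/1640 = -208166/205 ≈ -1015.4)
(h + 4743615)/(858659 + (-133*(-45))*(-62 - 71)) = (-208166/205 + 4743615)/(858659 + (-133*(-45))*(-62 - 71)) = 972232909/(205*(858659 + 5985*(-133))) = 972232909/(205*(858659 - 796005)) = (972232909/205)/62654 = (972232909/205)*(1/62654) = 972232909/12844070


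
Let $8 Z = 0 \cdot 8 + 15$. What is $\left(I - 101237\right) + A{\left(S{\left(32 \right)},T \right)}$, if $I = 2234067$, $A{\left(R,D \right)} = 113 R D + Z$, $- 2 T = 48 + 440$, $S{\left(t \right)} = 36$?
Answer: $\frac{9121919}{8} \approx 1.1402 \cdot 10^{6}$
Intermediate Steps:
$Z = \frac{15}{8}$ ($Z = \frac{0 \cdot 8 + 15}{8} = \frac{0 + 15}{8} = \frac{1}{8} \cdot 15 = \frac{15}{8} \approx 1.875$)
$T = -244$ ($T = - \frac{48 + 440}{2} = \left(- \frac{1}{2}\right) 488 = -244$)
$A{\left(R,D \right)} = \frac{15}{8} + 113 D R$ ($A{\left(R,D \right)} = 113 R D + \frac{15}{8} = 113 D R + \frac{15}{8} = \frac{15}{8} + 113 D R$)
$\left(I - 101237\right) + A{\left(S{\left(32 \right)},T \right)} = \left(2234067 - 101237\right) + \left(\frac{15}{8} + 113 \left(-244\right) 36\right) = 2132830 + \left(\frac{15}{8} - 992592\right) = 2132830 - \frac{7940721}{8} = \frac{9121919}{8}$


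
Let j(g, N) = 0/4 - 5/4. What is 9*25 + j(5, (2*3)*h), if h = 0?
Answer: 895/4 ≈ 223.75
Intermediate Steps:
j(g, N) = -5/4 (j(g, N) = 0*(1/4) - 5*1/4 = 0 - 5/4 = -5/4)
9*25 + j(5, (2*3)*h) = 9*25 - 5/4 = 225 - 5/4 = 895/4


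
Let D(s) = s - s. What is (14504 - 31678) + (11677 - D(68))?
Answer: -5497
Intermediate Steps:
D(s) = 0
(14504 - 31678) + (11677 - D(68)) = (14504 - 31678) + (11677 - 1*0) = -17174 + (11677 + 0) = -17174 + 11677 = -5497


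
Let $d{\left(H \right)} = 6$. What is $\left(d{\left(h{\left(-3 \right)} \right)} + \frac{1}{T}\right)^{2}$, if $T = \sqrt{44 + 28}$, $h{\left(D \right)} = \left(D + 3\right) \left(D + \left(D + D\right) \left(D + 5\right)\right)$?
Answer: $\frac{2593}{72} + \sqrt{2} \approx 37.428$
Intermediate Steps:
$h{\left(D \right)} = \left(3 + D\right) \left(D + 2 D \left(5 + D\right)\right)$
$T = 6 \sqrt{2}$ ($T = \sqrt{72} = 6 \sqrt{2} \approx 8.4853$)
$\left(d{\left(h{\left(-3 \right)} \right)} + \frac{1}{T}\right)^{2} = \left(6 + \frac{1}{6 \sqrt{2}}\right)^{2} = \left(6 + \frac{\sqrt{2}}{12}\right)^{2}$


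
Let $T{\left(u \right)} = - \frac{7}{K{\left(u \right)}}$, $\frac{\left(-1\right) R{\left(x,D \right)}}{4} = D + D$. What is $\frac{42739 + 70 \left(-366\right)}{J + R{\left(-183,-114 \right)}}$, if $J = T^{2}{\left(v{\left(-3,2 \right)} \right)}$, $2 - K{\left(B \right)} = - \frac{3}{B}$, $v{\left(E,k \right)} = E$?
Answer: $\frac{17119}{961} \approx 17.814$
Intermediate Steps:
$R{\left(x,D \right)} = - 8 D$ ($R{\left(x,D \right)} = - 4 \left(D + D\right) = - 4 \cdot 2 D = - 8 D$)
$K{\left(B \right)} = 2 + \frac{3}{B}$ ($K{\left(B \right)} = 2 - - \frac{3}{B} = 2 + \frac{3}{B}$)
$T{\left(u \right)} = - \frac{7}{2 + \frac{3}{u}}$
$J = 49$ ($J = \left(\left(-7\right) \left(-3\right) \frac{1}{3 + 2 \left(-3\right)}\right)^{2} = \left(\left(-7\right) \left(-3\right) \frac{1}{3 - 6}\right)^{2} = \left(\left(-7\right) \left(-3\right) \frac{1}{-3}\right)^{2} = \left(\left(-7\right) \left(-3\right) \left(- \frac{1}{3}\right)\right)^{2} = \left(-7\right)^{2} = 49$)
$\frac{42739 + 70 \left(-366\right)}{J + R{\left(-183,-114 \right)}} = \frac{42739 + 70 \left(-366\right)}{49 - -912} = \frac{42739 - 25620}{49 + 912} = \frac{17119}{961}$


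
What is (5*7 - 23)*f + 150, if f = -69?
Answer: -678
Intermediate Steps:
(5*7 - 23)*f + 150 = (5*7 - 23)*(-69) + 150 = (35 - 23)*(-69) + 150 = 12*(-69) + 150 = -828 + 150 = -678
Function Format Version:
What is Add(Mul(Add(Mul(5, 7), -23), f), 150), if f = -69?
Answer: -678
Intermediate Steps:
Add(Mul(Add(Mul(5, 7), -23), f), 150) = Add(Mul(Add(Mul(5, 7), -23), -69), 150) = Add(Mul(Add(35, -23), -69), 150) = Add(Mul(12, -69), 150) = Add(-828, 150) = -678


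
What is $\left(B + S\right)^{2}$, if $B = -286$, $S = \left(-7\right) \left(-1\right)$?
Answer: $77841$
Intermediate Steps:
$S = 7$
$\left(B + S\right)^{2} = \left(-286 + 7\right)^{2} = \left(-279\right)^{2} = 77841$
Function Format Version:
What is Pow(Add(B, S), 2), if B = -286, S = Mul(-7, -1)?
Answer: 77841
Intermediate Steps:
S = 7
Pow(Add(B, S), 2) = Pow(Add(-286, 7), 2) = Pow(-279, 2) = 77841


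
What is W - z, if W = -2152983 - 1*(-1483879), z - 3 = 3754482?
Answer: -4423589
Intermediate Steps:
z = 3754485 (z = 3 + 3754482 = 3754485)
W = -669104 (W = -2152983 + 1483879 = -669104)
W - z = -669104 - 1*3754485 = -669104 - 3754485 = -4423589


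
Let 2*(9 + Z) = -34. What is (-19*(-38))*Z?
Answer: -18772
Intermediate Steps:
Z = -26 (Z = -9 + (½)*(-34) = -9 - 17 = -26)
(-19*(-38))*Z = -19*(-38)*(-26) = 722*(-26) = -18772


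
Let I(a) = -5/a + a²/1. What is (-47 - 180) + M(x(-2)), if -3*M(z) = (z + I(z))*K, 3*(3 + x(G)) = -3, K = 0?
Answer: -227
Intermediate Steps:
x(G) = -4 (x(G) = -3 + (⅓)*(-3) = -3 - 1 = -4)
I(a) = a² - 5/a (I(a) = -5/a + a²*1 = -5/a + a² = a² - 5/a)
M(z) = 0 (M(z) = -(z + (-5 + z³)/z)*0/3 = -⅓*0 = 0)
(-47 - 180) + M(x(-2)) = (-47 - 180) + 0 = -227 + 0 = -227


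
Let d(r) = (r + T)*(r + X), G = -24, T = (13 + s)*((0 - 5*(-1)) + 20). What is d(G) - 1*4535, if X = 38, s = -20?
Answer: -7321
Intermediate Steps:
T = -175 (T = (13 - 20)*((0 - 5*(-1)) + 20) = -7*((0 + 5) + 20) = -7*(5 + 20) = -7*25 = -175)
d(r) = (-175 + r)*(38 + r) (d(r) = (r - 175)*(r + 38) = (-175 + r)*(38 + r))
d(G) - 1*4535 = (-6650 + (-24)² - 137*(-24)) - 1*4535 = (-6650 + 576 + 3288) - 4535 = -2786 - 4535 = -7321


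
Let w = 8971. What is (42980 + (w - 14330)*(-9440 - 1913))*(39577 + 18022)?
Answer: 3506840639493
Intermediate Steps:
(42980 + (w - 14330)*(-9440 - 1913))*(39577 + 18022) = (42980 + (8971 - 14330)*(-9440 - 1913))*(39577 + 18022) = (42980 - 5359*(-11353))*57599 = (42980 + 60840727)*57599 = 60883707*57599 = 3506840639493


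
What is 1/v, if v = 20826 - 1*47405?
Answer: -1/26579 ≈ -3.7624e-5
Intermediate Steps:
v = -26579 (v = 20826 - 47405 = -26579)
1/v = 1/(-26579) = -1/26579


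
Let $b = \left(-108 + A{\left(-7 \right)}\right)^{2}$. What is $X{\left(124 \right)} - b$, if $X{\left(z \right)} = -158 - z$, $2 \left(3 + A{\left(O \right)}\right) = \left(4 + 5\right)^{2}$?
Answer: $- \frac{21009}{4} \approx -5252.3$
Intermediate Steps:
$A{\left(O \right)} = \frac{75}{2}$ ($A{\left(O \right)} = -3 + \frac{\left(4 + 5\right)^{2}}{2} = -3 + \frac{9^{2}}{2} = -3 + \frac{1}{2} \cdot 81 = -3 + \frac{81}{2} = \frac{75}{2}$)
$b = \frac{19881}{4}$ ($b = \left(-108 + \frac{75}{2}\right)^{2} = \left(- \frac{141}{2}\right)^{2} = \frac{19881}{4} \approx 4970.3$)
$X{\left(124 \right)} - b = \left(-158 - 124\right) - \frac{19881}{4} = -282 - \frac{19881}{4} = - \frac{21009}{4}$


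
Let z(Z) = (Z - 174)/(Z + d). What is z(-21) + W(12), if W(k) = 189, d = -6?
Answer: 1766/9 ≈ 196.22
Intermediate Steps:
z(Z) = (-174 + Z)/(-6 + Z) (z(Z) = (Z - 174)/(Z - 6) = (-174 + Z)/(-6 + Z))
z(-21) + W(12) = (-174 - 21)/(-6 - 21) + 189 = -195/(-27) + 189 = -1/27*(-195) + 189 = 65/9 + 189 = 1766/9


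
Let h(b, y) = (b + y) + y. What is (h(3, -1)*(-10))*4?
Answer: -40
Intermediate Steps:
h(b, y) = b + 2*y
(h(3, -1)*(-10))*4 = ((3 + 2*(-1))*(-10))*4 = ((3 - 2)*(-10))*4 = (1*(-10))*4 = -10*4 = -40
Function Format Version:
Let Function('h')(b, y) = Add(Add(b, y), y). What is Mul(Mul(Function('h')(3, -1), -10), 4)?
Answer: -40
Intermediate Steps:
Function('h')(b, y) = Add(b, Mul(2, y))
Mul(Mul(Function('h')(3, -1), -10), 4) = Mul(Mul(Add(3, Mul(2, -1)), -10), 4) = Mul(Mul(Add(3, -2), -10), 4) = Mul(Mul(1, -10), 4) = Mul(-10, 4) = -40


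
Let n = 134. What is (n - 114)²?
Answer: 400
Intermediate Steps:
(n - 114)² = (134 - 114)² = 20² = 400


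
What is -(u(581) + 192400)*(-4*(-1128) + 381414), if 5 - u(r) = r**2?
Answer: 56019474456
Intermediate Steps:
u(r) = 5 - r**2
-(u(581) + 192400)*(-4*(-1128) + 381414) = -((5 - 1*581**2) + 192400)*(-4*(-1128) + 381414) = -((5 - 1*337561) + 192400)*(4512 + 381414) = -((5 - 337561) + 192400)*385926 = -(-337556 + 192400)*385926 = -(-145156)*385926 = -1*(-56019474456) = 56019474456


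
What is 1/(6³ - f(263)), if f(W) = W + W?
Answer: -1/310 ≈ -0.0032258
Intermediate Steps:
f(W) = 2*W
1/(6³ - f(263)) = 1/(6³ - 2*263) = 1/(216 - 1*526) = 1/(216 - 526) = 1/(-310) = -1/310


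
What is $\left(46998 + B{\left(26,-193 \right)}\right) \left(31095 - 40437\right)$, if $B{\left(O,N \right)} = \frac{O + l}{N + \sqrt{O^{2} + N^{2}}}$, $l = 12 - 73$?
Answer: $- \frac{148369144203}{338} + \frac{817425 \sqrt{1517}}{338} \approx -4.3887 \cdot 10^{8}$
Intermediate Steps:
$l = -61$
$B{\left(O,N \right)} = \frac{-61 + O}{N + \sqrt{N^{2} + O^{2}}}$ ($B{\left(O,N \right)} = \frac{O - 61}{N + \sqrt{O^{2} + N^{2}}} = \frac{-61 + O}{N + \sqrt{N^{2} + O^{2}}}$)
$\left(46998 + B{\left(26,-193 \right)}\right) \left(31095 - 40437\right) = \left(46998 + \frac{-61 + 26}{-193 + \sqrt{\left(-193\right)^{2} + 26^{2}}}\right) \left(31095 - 40437\right) = \left(46998 + \frac{1}{-193 + \sqrt{37249 + 676}} \left(-35\right)\right) \left(-9342\right) = \left(46998 + \frac{1}{-193 + \sqrt{37925}} \left(-35\right)\right) \left(-9342\right) = \left(46998 + \frac{1}{-193 + 5 \sqrt{1517}} \left(-35\right)\right) \left(-9342\right) = \left(46998 - \frac{35}{-193 + 5 \sqrt{1517}}\right) \left(-9342\right) = -439055316 + \frac{326970}{-193 + 5 \sqrt{1517}}$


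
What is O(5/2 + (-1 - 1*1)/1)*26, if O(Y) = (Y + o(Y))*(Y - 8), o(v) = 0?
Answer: -195/2 ≈ -97.500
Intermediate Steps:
O(Y) = Y*(-8 + Y) (O(Y) = (Y + 0)*(Y - 8) = Y*(-8 + Y))
O(5/2 + (-1 - 1*1)/1)*26 = ((5/2 + (-1 - 1*1)/1)*(-8 + (5/2 + (-1 - 1*1)/1)))*26 = ((5*(1/2) + (-1 - 1)*1)*(-8 + (5*(1/2) + (-1 - 1)*1)))*26 = ((5/2 - 2*1)*(-8 + (5/2 - 2*1)))*26 = ((5/2 - 2)*(-8 + (5/2 - 2)))*26 = ((-8 + 1/2)/2)*26 = ((1/2)*(-15/2))*26 = -15/4*26 = -195/2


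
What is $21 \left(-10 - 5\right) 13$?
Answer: $-4095$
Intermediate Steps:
$21 \left(-10 - 5\right) 13 = 21 \left(-15\right) 13 = \left(-315\right) 13 = -4095$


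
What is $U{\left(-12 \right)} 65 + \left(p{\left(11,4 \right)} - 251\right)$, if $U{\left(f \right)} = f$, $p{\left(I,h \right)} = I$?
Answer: $-1020$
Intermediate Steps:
$U{\left(-12 \right)} 65 + \left(p{\left(11,4 \right)} - 251\right) = \left(-12\right) 65 + \left(11 - 251\right) = -780 - 240 = -1020$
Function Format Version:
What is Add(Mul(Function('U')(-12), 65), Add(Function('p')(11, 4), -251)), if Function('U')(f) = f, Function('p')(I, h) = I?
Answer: -1020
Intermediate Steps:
Add(Mul(Function('U')(-12), 65), Add(Function('p')(11, 4), -251)) = Add(Mul(-12, 65), Add(11, -251)) = Add(-780, -240) = -1020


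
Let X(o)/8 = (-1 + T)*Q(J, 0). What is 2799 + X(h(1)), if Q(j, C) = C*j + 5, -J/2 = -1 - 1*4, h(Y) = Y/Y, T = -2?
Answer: 2679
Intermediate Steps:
h(Y) = 1
J = 10 (J = -2*(-1 - 1*4) = -2*(-1 - 4) = -2*(-5) = 10)
Q(j, C) = 5 + C*j
X(o) = -120 (X(o) = 8*((-1 - 2)*(5 + 0*10)) = 8*(-3*(5 + 0)) = 8*(-3*5) = 8*(-15) = -120)
2799 + X(h(1)) = 2799 - 120 = 2679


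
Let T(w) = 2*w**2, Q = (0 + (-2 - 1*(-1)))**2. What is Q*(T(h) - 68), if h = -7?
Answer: 30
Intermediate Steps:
Q = 1 (Q = (0 + (-2 + 1))**2 = (0 - 1)**2 = (-1)**2 = 1)
Q*(T(h) - 68) = 1*(2*(-7)**2 - 68) = 1*(2*49 - 68) = 1*(98 - 68) = 1*30 = 30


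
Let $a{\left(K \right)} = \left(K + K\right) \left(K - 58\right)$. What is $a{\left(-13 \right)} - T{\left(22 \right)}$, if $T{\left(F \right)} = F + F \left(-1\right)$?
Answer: $1846$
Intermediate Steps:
$a{\left(K \right)} = 2 K \left(-58 + K\right)$
$T{\left(F \right)} = 0$ ($T{\left(F \right)} = F - F = 0$)
$a{\left(-13 \right)} - T{\left(22 \right)} = 2 \left(-13\right) \left(-58 - 13\right) - 0 = 2 \left(-13\right) \left(-71\right) + 0 = 1846 + 0 = 1846$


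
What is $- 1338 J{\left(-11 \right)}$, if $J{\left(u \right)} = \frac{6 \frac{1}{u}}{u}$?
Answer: $- \frac{8028}{121} \approx -66.347$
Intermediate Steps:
$J{\left(u \right)} = \frac{6}{u^{2}}$
$- 1338 J{\left(-11 \right)} = - 1338 \cdot \frac{6}{121} = - 1338 \cdot 6 \cdot \frac{1}{121} = \left(-1338\right) \frac{6}{121} = - \frac{8028}{121}$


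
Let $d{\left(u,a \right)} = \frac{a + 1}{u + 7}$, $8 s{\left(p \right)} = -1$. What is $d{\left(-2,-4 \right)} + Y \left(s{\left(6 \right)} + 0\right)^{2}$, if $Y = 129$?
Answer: $\frac{453}{320} \approx 1.4156$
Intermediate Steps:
$s{\left(p \right)} = - \frac{1}{8}$ ($s{\left(p \right)} = \frac{1}{8} \left(-1\right) = - \frac{1}{8}$)
$d{\left(u,a \right)} = \frac{1 + a}{7 + u}$
$d{\left(-2,-4 \right)} + Y \left(s{\left(6 \right)} + 0\right)^{2} = \frac{1 - 4}{7 - 2} + 129 \left(- \frac{1}{8} + 0\right)^{2} = \frac{1}{5} \left(-3\right) + 129 \left(- \frac{1}{8}\right)^{2} = \frac{1}{5} \left(-3\right) + 129 \cdot \frac{1}{64} = - \frac{3}{5} + \frac{129}{64} = \frac{453}{320}$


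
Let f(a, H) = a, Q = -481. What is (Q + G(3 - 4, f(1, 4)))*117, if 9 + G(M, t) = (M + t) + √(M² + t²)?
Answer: -57330 + 117*√2 ≈ -57165.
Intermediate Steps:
G(M, t) = -9 + M + t + √(M² + t²) (G(M, t) = -9 + ((M + t) + √(M² + t²)) = -9 + (M + t + √(M² + t²)) = -9 + M + t + √(M² + t²))
(Q + G(3 - 4, f(1, 4)))*117 = (-481 + (-9 + (3 - 4) + 1 + √((3 - 4)² + 1²)))*117 = (-481 + (-9 - 1 + 1 + √((-1)² + 1)))*117 = (-481 + (-9 - 1 + 1 + √(1 + 1)))*117 = (-481 + (-9 - 1 + 1 + √2))*117 = (-481 + (-9 + √2))*117 = (-490 + √2)*117 = -57330 + 117*√2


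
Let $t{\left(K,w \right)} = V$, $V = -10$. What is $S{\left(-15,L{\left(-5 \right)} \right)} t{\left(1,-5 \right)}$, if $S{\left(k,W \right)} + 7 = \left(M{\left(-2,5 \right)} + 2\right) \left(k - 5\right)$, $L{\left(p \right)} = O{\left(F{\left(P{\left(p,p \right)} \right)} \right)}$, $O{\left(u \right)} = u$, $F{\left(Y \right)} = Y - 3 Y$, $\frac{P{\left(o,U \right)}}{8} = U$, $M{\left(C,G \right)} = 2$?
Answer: $870$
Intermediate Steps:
$P{\left(o,U \right)} = 8 U$
$F{\left(Y \right)} = - 2 Y$
$t{\left(K,w \right)} = -10$
$L{\left(p \right)} = - 16 p$ ($L{\left(p \right)} = - 2 \cdot 8 p = - 16 p$)
$S{\left(k,W \right)} = -27 + 4 k$ ($S{\left(k,W \right)} = -7 + \left(2 + 2\right) \left(k - 5\right) = -7 + 4 \left(-5 + k\right) = -7 + \left(-20 + 4 k\right) = -27 + 4 k$)
$S{\left(-15,L{\left(-5 \right)} \right)} t{\left(1,-5 \right)} = \left(-27 + 4 \left(-15\right)\right) \left(-10\right) = \left(-27 - 60\right) \left(-10\right) = \left(-87\right) \left(-10\right) = 870$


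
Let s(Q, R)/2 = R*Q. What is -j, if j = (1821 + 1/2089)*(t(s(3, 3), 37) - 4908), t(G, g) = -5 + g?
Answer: 18548645320/2089 ≈ 8.8792e+6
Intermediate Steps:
s(Q, R) = 2*Q*R (s(Q, R) = 2*(R*Q) = 2*(Q*R) = 2*Q*R)
j = -18548645320/2089 (j = (1821 + 1/2089)*((-5 + 37) - 4908) = (1821 + 1/2089)*(32 - 4908) = (3804070/2089)*(-4876) = -18548645320/2089 ≈ -8.8792e+6)
-j = -1*(-18548645320/2089) = 18548645320/2089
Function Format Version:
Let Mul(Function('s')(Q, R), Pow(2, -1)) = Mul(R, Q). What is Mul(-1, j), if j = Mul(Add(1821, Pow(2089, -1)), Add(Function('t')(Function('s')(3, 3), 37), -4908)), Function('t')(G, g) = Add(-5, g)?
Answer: Rational(18548645320, 2089) ≈ 8.8792e+6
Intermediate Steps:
Function('s')(Q, R) = Mul(2, Q, R) (Function('s')(Q, R) = Mul(2, Mul(R, Q)) = Mul(2, Mul(Q, R)) = Mul(2, Q, R))
j = Rational(-18548645320, 2089) (j = Mul(Add(1821, Pow(2089, -1)), Add(Add(-5, 37), -4908)) = Mul(Add(1821, Rational(1, 2089)), Add(32, -4908)) = Mul(Rational(3804070, 2089), -4876) = Rational(-18548645320, 2089) ≈ -8.8792e+6)
Mul(-1, j) = Mul(-1, Rational(-18548645320, 2089)) = Rational(18548645320, 2089)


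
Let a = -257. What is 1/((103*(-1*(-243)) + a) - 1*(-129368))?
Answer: 1/154140 ≈ 6.4876e-6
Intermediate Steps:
1/((103*(-1*(-243)) + a) - 1*(-129368)) = 1/((103*(-1*(-243)) - 257) - 1*(-129368)) = 1/((103*243 - 257) + 129368) = 1/((25029 - 257) + 129368) = 1/(24772 + 129368) = 1/154140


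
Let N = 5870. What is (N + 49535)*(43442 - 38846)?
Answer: 254641380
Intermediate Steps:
(N + 49535)*(43442 - 38846) = (5870 + 49535)*(43442 - 38846) = 55405*4596 = 254641380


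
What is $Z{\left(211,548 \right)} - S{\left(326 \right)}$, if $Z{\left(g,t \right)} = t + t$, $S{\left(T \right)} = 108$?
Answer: $988$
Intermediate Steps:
$Z{\left(g,t \right)} = 2 t$
$Z{\left(211,548 \right)} - S{\left(326 \right)} = 2 \cdot 548 - 108 = 1096 - 108 = 988$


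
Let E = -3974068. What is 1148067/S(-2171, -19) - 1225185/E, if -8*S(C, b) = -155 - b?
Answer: 4562517154701/67559156 ≈ 67534.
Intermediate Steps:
S(C, b) = 155/8 + b/8 (S(C, b) = -(-155 - b)/8 = 155/8 + b/8)
1148067/S(-2171, -19) - 1225185/E = 1148067/(155/8 + (1/8)*(-19)) - 1225185/(-3974068) = 1148067/(155/8 - 19/8) - 1225185*(-1/3974068) = 1148067/17 + 1225185/3974068 = 4562517154701/67559156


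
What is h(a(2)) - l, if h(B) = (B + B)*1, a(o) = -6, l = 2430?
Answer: -2442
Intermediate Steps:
h(B) = 2*B (h(B) = (2*B)*1 = 2*B)
h(a(2)) - l = 2*(-6) - 1*2430 = -12 - 2430 = -2442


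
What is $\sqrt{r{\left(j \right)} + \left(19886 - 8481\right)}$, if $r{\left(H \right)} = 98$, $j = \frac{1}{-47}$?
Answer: $\sqrt{11503} \approx 107.25$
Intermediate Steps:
$j = - \frac{1}{47} \approx -0.021277$
$\sqrt{r{\left(j \right)} + \left(19886 - 8481\right)} = \sqrt{98 + \left(19886 - 8481\right)} = \sqrt{98 + 11405} = \sqrt{11503}$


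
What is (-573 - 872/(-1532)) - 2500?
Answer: -1176741/383 ≈ -3072.4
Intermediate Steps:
(-573 - 872/(-1532)) - 2500 = (-573 - 872*(-1)/1532) - 2500 = (-573 - 1*(-218/383)) - 2500 = (-573 + 218/383) - 2500 = -219241/383 - 2500 = -1176741/383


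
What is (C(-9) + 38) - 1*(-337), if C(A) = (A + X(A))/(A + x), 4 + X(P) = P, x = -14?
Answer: 8647/23 ≈ 375.96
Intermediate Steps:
X(P) = -4 + P
C(A) = (-4 + 2*A)/(-14 + A) (C(A) = (A + (-4 + A))/(A - 14) = (-4 + 2*A)/(-14 + A))
(C(-9) + 38) - 1*(-337) = (2*(-2 - 9)/(-14 - 9) + 38) - 1*(-337) = (2*(-11)/(-23) + 38) + 337 = (2*(-1/23)*(-11) + 38) + 337 = (22/23 + 38) + 337 = 896/23 + 337 = 8647/23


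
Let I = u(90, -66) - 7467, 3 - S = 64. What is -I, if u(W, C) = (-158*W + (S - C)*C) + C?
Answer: 22083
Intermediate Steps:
S = -61 (S = 3 - 1*64 = 3 - 64 = -61)
u(W, C) = C - 158*W + C*(-61 - C) (u(W, C) = (-158*W + (-61 - C)*C) + C = (-158*W + C*(-61 - C)) + C = C - 158*W + C*(-61 - C))
I = -22083 (I = (-1*(-66)² - 158*90 - 60*(-66)) - 7467 = (-1*4356 - 14220 + 3960) - 7467 = (-4356 - 14220 + 3960) - 7467 = -14616 - 7467 = -22083)
-I = -1*(-22083) = 22083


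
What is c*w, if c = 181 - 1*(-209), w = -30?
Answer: -11700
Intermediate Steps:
c = 390 (c = 181 + 209 = 390)
c*w = 390*(-30) = -11700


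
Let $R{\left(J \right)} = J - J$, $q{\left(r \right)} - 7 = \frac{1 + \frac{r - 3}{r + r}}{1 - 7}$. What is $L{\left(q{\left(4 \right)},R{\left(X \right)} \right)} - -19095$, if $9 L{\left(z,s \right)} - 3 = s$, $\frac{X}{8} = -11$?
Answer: $\frac{57286}{3} \approx 19095.0$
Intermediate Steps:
$X = -88$ ($X = 8 \left(-11\right) = -88$)
$q{\left(r \right)} = \frac{41}{6} - \frac{-3 + r}{12 r}$ ($q{\left(r \right)} = 7 + \frac{1 + \frac{r - 3}{r + r}}{1 - 7} = 7 + \frac{1 + \frac{-3 + r}{2 r}}{-6} = 7 + \left(1 + \left(-3 + r\right) \frac{1}{2 r}\right) \left(- \frac{1}{6}\right) = 7 + \left(1 + \frac{-3 + r}{2 r}\right) \left(- \frac{1}{6}\right) = 7 - \left(\frac{1}{6} + \frac{-3 + r}{12 r}\right) = \frac{41}{6} - \frac{-3 + r}{12 r}$)
$R{\left(J \right)} = 0$
$L{\left(z,s \right)} = \frac{1}{3} + \frac{s}{9}$
$L{\left(q{\left(4 \right)},R{\left(X \right)} \right)} - -19095 = \left(\frac{1}{3} + \frac{1}{9} \cdot 0\right) - -19095 = \left(\frac{1}{3} + 0\right) + 19095 = \frac{1}{3} + 19095 = \frac{57286}{3}$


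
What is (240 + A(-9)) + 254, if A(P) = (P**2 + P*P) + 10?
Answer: 666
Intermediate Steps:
A(P) = 10 + 2*P**2 (A(P) = (P**2 + P**2) + 10 = 2*P**2 + 10 = 10 + 2*P**2)
(240 + A(-9)) + 254 = (240 + (10 + 2*(-9)**2)) + 254 = (240 + (10 + 2*81)) + 254 = (240 + (10 + 162)) + 254 = (240 + 172) + 254 = 412 + 254 = 666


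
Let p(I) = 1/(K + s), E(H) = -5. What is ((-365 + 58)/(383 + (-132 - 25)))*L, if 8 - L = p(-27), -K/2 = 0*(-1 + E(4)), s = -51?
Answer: -125563/11526 ≈ -10.894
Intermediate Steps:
K = 0 (K = -0*(-1 - 5) = -0*(-6) = -2*0 = 0)
p(I) = -1/51 (p(I) = 1/(0 - 51) = 1/(-51) = -1/51)
L = 409/51 (L = 8 - 1*(-1/51) = 8 + 1/51 = 409/51 ≈ 8.0196)
((-365 + 58)/(383 + (-132 - 25)))*L = ((-365 + 58)/(383 + (-132 - 25)))*(409/51) = -307/(383 - 157)*(409/51) = -307/226*(409/51) = -307*1/226*(409/51) = -307/226*409/51 = -125563/11526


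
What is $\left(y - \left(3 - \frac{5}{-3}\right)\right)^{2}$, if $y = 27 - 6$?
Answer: $\frac{2401}{9} \approx 266.78$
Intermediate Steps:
$y = 21$
$\left(y - \left(3 - \frac{5}{-3}\right)\right)^{2} = \left(21 - \left(3 - \frac{5}{-3}\right)\right)^{2} = \left(21 - \left(3 - 5 \left(- \frac{1}{3}\right)\right)\right)^{2} = \left(21 + \left(1 \left(- \frac{5}{3}\right) - 3\right)\right)^{2} = \left(21 - \frac{14}{3}\right)^{2} = \left(\frac{49}{3}\right)^{2} = \frac{2401}{9}$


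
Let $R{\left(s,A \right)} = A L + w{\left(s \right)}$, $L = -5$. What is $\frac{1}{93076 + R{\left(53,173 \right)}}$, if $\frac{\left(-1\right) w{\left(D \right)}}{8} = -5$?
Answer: $\frac{1}{92251} \approx 1.084 \cdot 10^{-5}$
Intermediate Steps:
$w{\left(D \right)} = 40$ ($w{\left(D \right)} = \left(-8\right) \left(-5\right) = 40$)
$R{\left(s,A \right)} = 40 - 5 A$ ($R{\left(s,A \right)} = A \left(-5\right) + 40 = - 5 A + 40 = 40 - 5 A$)
$\frac{1}{93076 + R{\left(53,173 \right)}} = \frac{1}{93076 + \left(40 - 865\right)} = \frac{1}{93076 - 825} = \frac{1}{92251}$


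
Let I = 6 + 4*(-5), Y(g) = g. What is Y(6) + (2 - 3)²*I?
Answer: -8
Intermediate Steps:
I = -14 (I = 6 - 20 = -14)
Y(6) + (2 - 3)²*I = 6 + (2 - 3)²*(-14) = 6 + (-1)²*(-14) = 6 + 1*(-14) = 6 - 14 = -8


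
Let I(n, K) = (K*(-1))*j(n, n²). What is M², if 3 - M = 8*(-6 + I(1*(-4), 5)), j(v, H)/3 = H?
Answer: 3884841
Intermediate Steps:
j(v, H) = 3*H
I(n, K) = -3*K*n² (I(n, K) = (K*(-1))*(3*n²) = (-K)*(3*n²) = -3*K*n²)
M = 1971 (M = 3 - 8*(-6 - 3*5*(1*(-4))²) = 3 - 8*(-6 - 3*5*(-4)²) = 3 - 8*(-6 - 3*5*16) = 3 - 8*(-6 - 240) = 3 - 8*(-246) = 3 - 1*(-1968) = 3 + 1968 = 1971)
M² = 1971² = 3884841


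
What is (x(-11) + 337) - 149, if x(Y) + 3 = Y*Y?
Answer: 306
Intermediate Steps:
x(Y) = -3 + Y**2 (x(Y) = -3 + Y*Y = -3 + Y**2)
(x(-11) + 337) - 149 = ((-3 + (-11)**2) + 337) - 149 = ((-3 + 121) + 337) - 149 = (118 + 337) - 149 = 455 - 149 = 306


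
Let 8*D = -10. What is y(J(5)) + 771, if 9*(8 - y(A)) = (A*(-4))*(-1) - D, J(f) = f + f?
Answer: 9293/12 ≈ 774.42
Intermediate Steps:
J(f) = 2*f
D = -5/4 (D = (⅛)*(-10) = -5/4 ≈ -1.2500)
y(A) = 283/36 - 4*A/9 (y(A) = 8 - ((A*(-4))*(-1) - 1*(-5/4))/9 = 8 - (-4*A*(-1) + 5/4)/9 = 8 - (4*A + 5/4)/9 = 8 - (5/4 + 4*A)/9 = 8 + (-5/36 - 4*A/9) = 283/36 - 4*A/9)
y(J(5)) + 771 = (283/36 - 8*5/9) + 771 = (283/36 - 4/9*10) + 771 = (283/36 - 40/9) + 771 = 41/12 + 771 = 9293/12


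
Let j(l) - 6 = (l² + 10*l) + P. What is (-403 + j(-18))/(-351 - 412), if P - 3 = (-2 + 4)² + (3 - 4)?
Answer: 247/763 ≈ 0.32372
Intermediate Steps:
P = 6 (P = 3 + ((-2 + 4)² + (3 - 4)) = 3 + (2² - 1) = 3 + (4 - 1) = 3 + 3 = 6)
j(l) = 12 + l² + 10*l (j(l) = 6 + ((l² + 10*l) + 6) = 6 + (6 + l² + 10*l) = 12 + l² + 10*l)
(-403 + j(-18))/(-351 - 412) = (-403 + (12 + (-18)² + 10*(-18)))/(-351 - 412) = (-403 + (12 + 324 - 180))/(-763) = (-403 + 156)*(-1/763) = -247*(-1/763) = 247/763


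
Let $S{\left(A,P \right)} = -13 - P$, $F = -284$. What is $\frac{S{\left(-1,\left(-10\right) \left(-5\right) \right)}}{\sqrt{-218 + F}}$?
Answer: $\frac{63 i \sqrt{502}}{502} \approx 2.8118 i$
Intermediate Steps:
$\frac{S{\left(-1,\left(-10\right) \left(-5\right) \right)}}{\sqrt{-218 + F}} = \frac{-13 - \left(-10\right) \left(-5\right)}{\sqrt{-218 - 284}} = \frac{-13 - 50}{\sqrt{-502}} = \frac{-13 - 50}{i \sqrt{502}} = - 63 \left(- \frac{i \sqrt{502}}{502}\right) = \frac{63 i \sqrt{502}}{502}$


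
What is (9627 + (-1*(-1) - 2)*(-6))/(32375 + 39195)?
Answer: 9633/71570 ≈ 0.13460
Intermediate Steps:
(9627 + (-1*(-1) - 2)*(-6))/(32375 + 39195) = (9627 + (1 - 2)*(-6))/71570 = (9627 - 1*(-6))*(1/71570) = (9627 + 6)*(1/71570) = 9633*(1/71570) = 9633/71570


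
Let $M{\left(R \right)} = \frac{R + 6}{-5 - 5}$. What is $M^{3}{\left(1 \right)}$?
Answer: $- \frac{343}{1000} \approx -0.343$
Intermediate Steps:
$M{\left(R \right)} = - \frac{3}{5} - \frac{R}{10}$ ($M{\left(R \right)} = \frac{6 + R}{-10} = \left(6 + R\right) \left(- \frac{1}{10}\right) = - \frac{3}{5} - \frac{R}{10}$)
$M^{3}{\left(1 \right)} = \left(- \frac{3}{5} - \frac{1}{10}\right)^{3} = \left(- \frac{7}{10}\right)^{3} = - \frac{343}{1000}$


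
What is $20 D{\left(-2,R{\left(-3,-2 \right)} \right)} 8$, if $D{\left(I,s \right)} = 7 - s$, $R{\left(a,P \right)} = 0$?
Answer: $1120$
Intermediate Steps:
$20 D{\left(-2,R{\left(-3,-2 \right)} \right)} 8 = 20 \left(7 - 0\right) 8 = 20 \left(7 + 0\right) 8 = 20 \cdot 7 \cdot 8 = 140 \cdot 8 = 1120$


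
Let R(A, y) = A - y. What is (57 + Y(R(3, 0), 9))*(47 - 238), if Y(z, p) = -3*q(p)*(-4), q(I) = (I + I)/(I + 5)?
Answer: -96837/7 ≈ -13834.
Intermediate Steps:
q(I) = 2*I/(5 + I) (q(I) = (2*I)/(5 + I) = 2*I/(5 + I))
Y(z, p) = 24*p/(5 + p) (Y(z, p) = -6*p/(5 + p)*(-4) = 24*p/(5 + p))
(57 + Y(R(3, 0), 9))*(47 - 238) = (57 + 24*9/(5 + 9))*(47 - 238) = (57 + 24*9/14)*(-191) = (57 + 24*9*(1/14))*(-191) = (57 + 108/7)*(-191) = (507/7)*(-191) = -96837/7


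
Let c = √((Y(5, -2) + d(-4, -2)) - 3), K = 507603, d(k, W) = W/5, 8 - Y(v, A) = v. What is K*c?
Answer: 507603*I*√10/5 ≈ 3.2104e+5*I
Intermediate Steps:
Y(v, A) = 8 - v
d(k, W) = W/5 (d(k, W) = W*(⅕) = W/5)
c = I*√10/5 (c = √(((8 - 1*5) + (⅕)*(-2)) - 3) = √(((8 - 5) - ⅖) - 3) = √((3 - ⅖) - 3) = √(13/5 - 3) = √(-⅖) = I*√10/5 ≈ 0.63246*I)
K*c = 507603*(I*√10/5) = 507603*I*√10/5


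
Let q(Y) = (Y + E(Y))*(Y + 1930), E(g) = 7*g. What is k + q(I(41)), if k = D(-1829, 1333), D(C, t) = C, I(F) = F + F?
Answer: 1318043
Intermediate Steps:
I(F) = 2*F
k = -1829
q(Y) = 8*Y*(1930 + Y) (q(Y) = (Y + 7*Y)*(Y + 1930) = (8*Y)*(1930 + Y) = 8*Y*(1930 + Y))
k + q(I(41)) = -1829 + 8*(2*41)*(1930 + 2*41) = -1829 + 8*82*(1930 + 82) = -1829 + 8*82*2012 = -1829 + 1319872 = 1318043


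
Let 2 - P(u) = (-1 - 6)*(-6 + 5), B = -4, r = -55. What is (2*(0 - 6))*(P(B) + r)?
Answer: 720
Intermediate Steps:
P(u) = -5 (P(u) = 2 - (-1 - 6)*(-6 + 5) = 2 - (-7)*(-1) = 2 - 1*7 = 2 - 7 = -5)
(2*(0 - 6))*(P(B) + r) = (2*(0 - 6))*(-5 - 55) = (2*(-6))*(-60) = -12*(-60) = 720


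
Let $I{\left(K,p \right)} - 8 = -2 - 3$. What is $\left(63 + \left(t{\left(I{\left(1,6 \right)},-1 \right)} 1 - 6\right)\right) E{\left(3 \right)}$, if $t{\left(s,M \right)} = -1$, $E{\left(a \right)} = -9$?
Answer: $-504$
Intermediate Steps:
$I{\left(K,p \right)} = 3$ ($I{\left(K,p \right)} = 8 - 5 = 3$)
$\left(63 + \left(t{\left(I{\left(1,6 \right)},-1 \right)} 1 - 6\right)\right) E{\left(3 \right)} = \left(63 - 7\right) \left(-9\right) = 56 \left(-9\right) = -504$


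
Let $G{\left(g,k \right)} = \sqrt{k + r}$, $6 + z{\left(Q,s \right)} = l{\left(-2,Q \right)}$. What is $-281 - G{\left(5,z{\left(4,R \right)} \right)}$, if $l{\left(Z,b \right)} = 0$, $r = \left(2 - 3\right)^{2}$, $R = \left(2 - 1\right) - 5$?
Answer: $-281 - i \sqrt{5} \approx -281.0 - 2.2361 i$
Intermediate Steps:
$R = -4$ ($R = 1 - 5 = -4$)
$r = 1$ ($r = \left(-1\right)^{2} = 1$)
$z{\left(Q,s \right)} = -6$ ($z{\left(Q,s \right)} = -6 + 0 = -6$)
$G{\left(g,k \right)} = \sqrt{1 + k}$ ($G{\left(g,k \right)} = \sqrt{k + 1} = \sqrt{1 + k}$)
$-281 - G{\left(5,z{\left(4,R \right)} \right)} = -281 - \sqrt{1 - 6} = -281 - \sqrt{-5} = -281 - i \sqrt{5}$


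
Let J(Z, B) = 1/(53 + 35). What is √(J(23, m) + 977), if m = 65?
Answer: 3*√210166/44 ≈ 31.257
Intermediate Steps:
J(Z, B) = 1/88
√(J(23, m) + 977) = √(1/88 + 977) = √(85977/88) = 3*√210166/44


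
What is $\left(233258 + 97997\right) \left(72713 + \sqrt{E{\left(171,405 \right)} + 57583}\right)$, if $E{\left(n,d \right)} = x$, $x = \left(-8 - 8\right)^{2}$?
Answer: $24086544815 + 331255 \sqrt{57839} \approx 2.4166 \cdot 10^{10}$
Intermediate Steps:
$x = 256$ ($x = \left(-16\right)^{2} = 256$)
$E{\left(n,d \right)} = 256$
$\left(233258 + 97997\right) \left(72713 + \sqrt{E{\left(171,405 \right)} + 57583}\right) = \left(233258 + 97997\right) \left(72713 + \sqrt{256 + 57583}\right) = 331255 \left(72713 + \sqrt{57839}\right) = 24086544815 + 331255 \sqrt{57839}$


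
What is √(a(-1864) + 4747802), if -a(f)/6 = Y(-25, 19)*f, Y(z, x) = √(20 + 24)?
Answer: √(4747802 + 22368*√11) ≈ 2195.9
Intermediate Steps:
Y(z, x) = 2*√11 (Y(z, x) = √44 = 2*√11)
a(f) = -12*f*√11 (a(f) = -6*2*√11*f = -12*f*√11)
√(a(-1864) + 4747802) = √(-12*(-1864)*√11 + 4747802) = √(22368*√11 + 4747802) = √(4747802 + 22368*√11)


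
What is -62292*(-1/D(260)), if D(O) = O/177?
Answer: 2756421/65 ≈ 42407.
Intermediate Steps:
D(O) = O/177 (D(O) = O*(1/177) = O/177)
-62292*(-1/D(260)) = -62292/((-260/177)) = -62292/((-1*260/177)) = -62292/(-260/177) = -62292*(-177/260) = 2756421/65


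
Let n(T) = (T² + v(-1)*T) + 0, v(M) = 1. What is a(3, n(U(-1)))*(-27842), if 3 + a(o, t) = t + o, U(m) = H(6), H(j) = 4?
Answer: -556840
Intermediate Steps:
U(m) = 4
n(T) = T + T² (n(T) = (T² + 1*T) + 0 = (T² + T) + 0 = (T + T²) + 0 = T + T²)
a(o, t) = -3 + o + t (a(o, t) = -3 + (t + o) = -3 + (o + t) = -3 + o + t)
a(3, n(U(-1)))*(-27842) = (-3 + 3 + 4*(1 + 4))*(-27842) = (-3 + 3 + 4*5)*(-27842) = (-3 + 3 + 20)*(-27842) = 20*(-27842) = -556840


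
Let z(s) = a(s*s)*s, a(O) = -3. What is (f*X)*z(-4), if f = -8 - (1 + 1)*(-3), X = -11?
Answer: 264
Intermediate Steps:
z(s) = -3*s
f = -2 (f = -8 - 2*(-3) = -8 - 1*(-6) = -8 + 6 = -2)
(f*X)*z(-4) = (-2*(-11))*(-3*(-4)) = 22*12 = 264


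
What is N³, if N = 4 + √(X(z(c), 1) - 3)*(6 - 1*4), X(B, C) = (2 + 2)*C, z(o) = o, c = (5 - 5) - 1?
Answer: 216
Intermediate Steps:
c = -1 (c = 0 - 1 = -1)
X(B, C) = 4*C
N = 6 (N = 4 + √(4*1 - 3)*(6 - 1*4) = 4 + √(4 - 3)*(6 - 4) = 4 + √1*2 = 4 + 1*2 = 4 + 2 = 6)
N³ = 6³ = 216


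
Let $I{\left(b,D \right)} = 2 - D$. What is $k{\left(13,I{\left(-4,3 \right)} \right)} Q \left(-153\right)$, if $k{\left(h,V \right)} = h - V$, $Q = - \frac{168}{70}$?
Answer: $\frac{25704}{5} \approx 5140.8$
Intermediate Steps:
$Q = - \frac{12}{5}$ ($Q = \left(-168\right) \frac{1}{70} = - \frac{12}{5} \approx -2.4$)
$k{\left(13,I{\left(-4,3 \right)} \right)} Q \left(-153\right) = \left(13 - \left(2 - 3\right)\right) \left(- \frac{12}{5}\right) \left(-153\right) = \left(13 - -1\right) \left(- \frac{12}{5}\right) \left(-153\right) = \left(13 + 1\right) \left(- \frac{12}{5}\right) \left(-153\right) = 14 \left(- \frac{12}{5}\right) \left(-153\right) = \left(- \frac{168}{5}\right) \left(-153\right) = \frac{25704}{5}$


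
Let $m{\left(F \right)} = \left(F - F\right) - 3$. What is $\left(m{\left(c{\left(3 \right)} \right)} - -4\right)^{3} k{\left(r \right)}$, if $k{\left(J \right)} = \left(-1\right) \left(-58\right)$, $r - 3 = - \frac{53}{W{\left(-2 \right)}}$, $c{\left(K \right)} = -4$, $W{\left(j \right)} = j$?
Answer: $58$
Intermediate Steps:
$r = \frac{59}{2}$ ($r = 3 - \frac{53}{-2} = 3 - - \frac{53}{2} = 3 + \frac{53}{2} = \frac{59}{2} \approx 29.5$)
$m{\left(F \right)} = -3$ ($m{\left(F \right)} = 0 - 3 = -3$)
$k{\left(J \right)} = 58$
$\left(m{\left(c{\left(3 \right)} \right)} - -4\right)^{3} k{\left(r \right)} = \left(-3 - -4\right)^{3} \cdot 58 = \left(-3 + 4\right)^{3} \cdot 58 = 1^{3} \cdot 58 = 1 \cdot 58 = 58$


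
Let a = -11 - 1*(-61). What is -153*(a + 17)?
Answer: -10251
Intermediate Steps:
a = 50 (a = -11 + 61 = 50)
-153*(a + 17) = -153*(50 + 17) = -153*67 = -10251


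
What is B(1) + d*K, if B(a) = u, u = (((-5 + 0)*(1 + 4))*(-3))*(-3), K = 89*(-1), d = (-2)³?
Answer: 487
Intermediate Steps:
d = -8
K = -89
u = -225 (u = (-5*5*(-3))*(-3) = -25*(-3)*(-3) = 75*(-3) = -225)
B(a) = -225
B(1) + d*K = -225 - 8*(-89) = -225 + 712 = 487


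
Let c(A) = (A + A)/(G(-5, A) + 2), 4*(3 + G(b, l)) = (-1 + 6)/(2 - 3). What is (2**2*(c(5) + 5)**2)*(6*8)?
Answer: 1600/27 ≈ 59.259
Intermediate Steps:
G(b, l) = -17/4 (G(b, l) = -3 + ((-1 + 6)/(2 - 3))/4 = -3 + (5/(-1))/4 = -3 + (5*(-1))/4 = -3 + (1/4)*(-5) = -3 - 5/4 = -17/4)
c(A) = -8*A/9 (c(A) = (A + A)/(-17/4 + 2) = (2*A)/(-9/4) = (2*A)*(-4/9) = -8*A/9)
(2**2*(c(5) + 5)**2)*(6*8) = (2**2*(-8/9*5 + 5)**2)*(6*8) = (4*(-40/9 + 5)**2)*48 = (4*(5/9)**2)*48 = (4*(25/81))*48 = (100/81)*48 = 1600/27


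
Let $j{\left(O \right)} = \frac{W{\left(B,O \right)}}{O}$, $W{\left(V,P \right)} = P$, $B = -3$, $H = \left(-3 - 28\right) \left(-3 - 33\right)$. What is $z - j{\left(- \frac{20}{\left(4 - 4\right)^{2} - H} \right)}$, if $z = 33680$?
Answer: $33679$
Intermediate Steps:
$H = 1116$ ($H = \left(-31\right) \left(-36\right) = 1116$)
$j{\left(O \right)} = 1$ ($j{\left(O \right)} = \frac{O}{O} = 1$)
$z - j{\left(- \frac{20}{\left(4 - 4\right)^{2} - H} \right)} = 33680 - 1 = 33679$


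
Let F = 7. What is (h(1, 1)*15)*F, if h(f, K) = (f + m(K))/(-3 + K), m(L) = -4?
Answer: 315/2 ≈ 157.50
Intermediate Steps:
h(f, K) = (-4 + f)/(-3 + K) (h(f, K) = (f - 4)/(-3 + K) = (-4 + f)/(-3 + K))
(h(1, 1)*15)*F = (((-4 + 1)/(-3 + 1))*15)*7 = ((-3/(-2))*15)*7 = (-½*(-3)*15)*7 = ((3/2)*15)*7 = (45/2)*7 = 315/2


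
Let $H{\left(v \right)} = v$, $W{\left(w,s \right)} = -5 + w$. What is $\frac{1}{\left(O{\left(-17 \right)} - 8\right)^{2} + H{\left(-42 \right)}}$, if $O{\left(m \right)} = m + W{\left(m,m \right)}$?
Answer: $\frac{1}{2167} \approx 0.00046147$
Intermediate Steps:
$O{\left(m \right)} = -5 + 2 m$ ($O{\left(m \right)} = m + \left(-5 + m\right) = -5 + 2 m$)
$\frac{1}{\left(O{\left(-17 \right)} - 8\right)^{2} + H{\left(-42 \right)}} = \frac{1}{\left(\left(-5 + 2 \left(-17\right)\right) - 8\right)^{2} - 42} = \frac{1}{\left(\left(-5 - 34\right) - 8\right)^{2} - 42} = \frac{1}{\left(-39 - 8\right)^{2} - 42} = \frac{1}{\left(-47\right)^{2} - 42} = \frac{1}{2209 - 42} = \frac{1}{2167}$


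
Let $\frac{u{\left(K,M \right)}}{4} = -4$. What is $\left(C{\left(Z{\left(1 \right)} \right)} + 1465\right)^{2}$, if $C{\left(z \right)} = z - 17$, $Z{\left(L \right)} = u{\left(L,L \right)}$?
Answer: $2050624$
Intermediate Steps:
$u{\left(K,M \right)} = -16$ ($u{\left(K,M \right)} = 4 \left(-4\right) = -16$)
$Z{\left(L \right)} = -16$
$C{\left(z \right)} = -17 + z$ ($C{\left(z \right)} = z - 17 = -17 + z$)
$\left(C{\left(Z{\left(1 \right)} \right)} + 1465\right)^{2} = \left(\left(-17 - 16\right) + 1465\right)^{2} = \left(-33 + 1465\right)^{2} = 1432^{2} = 2050624$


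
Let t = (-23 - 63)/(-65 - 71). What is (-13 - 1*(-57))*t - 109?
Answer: -1380/17 ≈ -81.177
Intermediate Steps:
t = 43/68 (t = -86/(-136) = -86*(-1/136) = 43/68 ≈ 0.63235)
(-13 - 1*(-57))*t - 109 = (-13 - 1*(-57))*(43/68) - 109 = (-13 + 57)*(43/68) - 109 = 44*(43/68) - 109 = 473/17 - 109 = -1380/17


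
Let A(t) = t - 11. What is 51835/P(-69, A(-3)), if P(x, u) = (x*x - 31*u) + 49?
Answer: 51835/5244 ≈ 9.8846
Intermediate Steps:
A(t) = -11 + t
P(x, u) = 49 + x² - 31*u (P(x, u) = (x² - 31*u) + 49 = 49 + x² - 31*u)
51835/P(-69, A(-3)) = 51835/(49 + (-69)² - 31*(-11 - 3)) = 51835/(49 + 4761 - 31*(-14)) = 51835/(49 + 4761 + 434) = 51835/5244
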